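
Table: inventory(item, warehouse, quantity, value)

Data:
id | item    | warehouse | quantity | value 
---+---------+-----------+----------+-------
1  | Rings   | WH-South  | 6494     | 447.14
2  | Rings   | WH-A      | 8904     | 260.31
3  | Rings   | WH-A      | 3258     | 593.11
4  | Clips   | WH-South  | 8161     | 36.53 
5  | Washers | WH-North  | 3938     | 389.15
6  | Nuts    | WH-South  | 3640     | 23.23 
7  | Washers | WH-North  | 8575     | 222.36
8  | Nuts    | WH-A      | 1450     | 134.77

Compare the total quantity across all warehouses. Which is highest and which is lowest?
SELECT warehouse, SUM(quantity)
FROM inventory
GROUP BY warehouse
ORDER BY SUM(quantity)

All groups:
  WH-North: 12513
  WH-A: 13612
  WH-South: 18295

Highest: WH-South (18295)
Lowest: WH-North (12513)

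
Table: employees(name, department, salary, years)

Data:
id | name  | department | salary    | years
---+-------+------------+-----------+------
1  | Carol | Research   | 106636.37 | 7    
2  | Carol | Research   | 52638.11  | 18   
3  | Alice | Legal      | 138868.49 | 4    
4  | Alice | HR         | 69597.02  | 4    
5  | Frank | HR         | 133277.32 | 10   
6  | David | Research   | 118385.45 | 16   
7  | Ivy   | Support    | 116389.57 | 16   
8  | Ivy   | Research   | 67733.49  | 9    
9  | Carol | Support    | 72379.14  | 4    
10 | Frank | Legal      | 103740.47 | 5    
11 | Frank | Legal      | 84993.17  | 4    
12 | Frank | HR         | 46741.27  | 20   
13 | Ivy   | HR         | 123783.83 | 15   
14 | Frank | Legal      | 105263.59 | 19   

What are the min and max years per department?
SELECT department, MIN(years), MAX(years)
FROM employees
GROUP BY department

Result:
  HR: min=4, max=20
  Legal: min=4, max=19
  Research: min=7, max=18
  Support: min=4, max=16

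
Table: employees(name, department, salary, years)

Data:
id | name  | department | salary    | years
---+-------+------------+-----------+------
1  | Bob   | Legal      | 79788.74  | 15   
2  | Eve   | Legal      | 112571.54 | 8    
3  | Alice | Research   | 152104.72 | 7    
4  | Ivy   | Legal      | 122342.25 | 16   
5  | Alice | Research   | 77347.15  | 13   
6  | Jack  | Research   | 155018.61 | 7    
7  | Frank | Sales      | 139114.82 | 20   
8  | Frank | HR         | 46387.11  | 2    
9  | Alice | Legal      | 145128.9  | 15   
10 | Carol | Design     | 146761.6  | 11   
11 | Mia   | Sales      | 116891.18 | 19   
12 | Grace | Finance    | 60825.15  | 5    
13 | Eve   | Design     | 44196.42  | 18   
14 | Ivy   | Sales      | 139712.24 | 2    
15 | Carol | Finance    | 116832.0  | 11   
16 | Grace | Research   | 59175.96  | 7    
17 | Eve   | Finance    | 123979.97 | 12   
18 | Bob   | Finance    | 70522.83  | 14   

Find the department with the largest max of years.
SELECT department, MAX(years) as val
FROM employees
GROUP BY department
ORDER BY val DESC
LIMIT 1

Result: Sales with max(years) = 20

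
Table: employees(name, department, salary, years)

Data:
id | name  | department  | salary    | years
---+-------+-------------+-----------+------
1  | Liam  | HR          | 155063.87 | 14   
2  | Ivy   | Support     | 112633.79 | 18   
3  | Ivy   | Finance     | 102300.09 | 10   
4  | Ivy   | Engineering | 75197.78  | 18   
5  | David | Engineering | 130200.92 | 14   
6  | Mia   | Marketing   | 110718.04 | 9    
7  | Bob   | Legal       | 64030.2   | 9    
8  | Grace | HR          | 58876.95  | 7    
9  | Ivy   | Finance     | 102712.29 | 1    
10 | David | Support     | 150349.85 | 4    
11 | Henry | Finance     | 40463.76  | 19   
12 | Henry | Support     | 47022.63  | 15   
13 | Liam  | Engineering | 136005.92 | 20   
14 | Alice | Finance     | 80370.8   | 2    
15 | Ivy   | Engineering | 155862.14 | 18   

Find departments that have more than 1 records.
SELECT department, COUNT(*) as cnt
FROM employees
GROUP BY department
HAVING COUNT(*) > 1

Result:
  Engineering: 4
  Finance: 4
  HR: 2
  Support: 3

Note: HAVING filters groups after aggregation, WHERE filters rows before.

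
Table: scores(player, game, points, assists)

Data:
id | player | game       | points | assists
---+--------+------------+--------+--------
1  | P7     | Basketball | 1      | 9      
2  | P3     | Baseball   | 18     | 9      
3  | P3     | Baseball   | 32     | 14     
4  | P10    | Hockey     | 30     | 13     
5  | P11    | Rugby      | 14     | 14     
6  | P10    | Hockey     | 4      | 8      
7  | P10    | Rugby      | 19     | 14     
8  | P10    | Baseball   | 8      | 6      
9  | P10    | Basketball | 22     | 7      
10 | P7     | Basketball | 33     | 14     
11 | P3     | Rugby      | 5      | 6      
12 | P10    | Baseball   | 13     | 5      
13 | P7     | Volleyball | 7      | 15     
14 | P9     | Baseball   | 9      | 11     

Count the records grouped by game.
SELECT game, COUNT(*) as count
FROM scores
GROUP BY game

Result:
  Baseball: 5
  Basketball: 3
  Hockey: 2
  Rugby: 3
  Volleyball: 1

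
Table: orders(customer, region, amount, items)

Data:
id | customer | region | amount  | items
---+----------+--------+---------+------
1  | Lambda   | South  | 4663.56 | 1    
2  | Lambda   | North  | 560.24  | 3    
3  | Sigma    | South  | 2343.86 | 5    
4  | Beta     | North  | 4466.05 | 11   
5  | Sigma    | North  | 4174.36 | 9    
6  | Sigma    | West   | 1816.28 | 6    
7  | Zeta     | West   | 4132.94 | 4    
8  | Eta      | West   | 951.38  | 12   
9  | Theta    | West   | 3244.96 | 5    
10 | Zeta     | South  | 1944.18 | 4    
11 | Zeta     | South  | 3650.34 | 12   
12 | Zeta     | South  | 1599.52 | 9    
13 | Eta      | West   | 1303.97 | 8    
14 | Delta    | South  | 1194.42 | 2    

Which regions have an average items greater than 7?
SELECT region, AVG(items)
FROM orders
GROUP BY region
HAVING AVG(items) > 7

Result:
  North: avg=7.67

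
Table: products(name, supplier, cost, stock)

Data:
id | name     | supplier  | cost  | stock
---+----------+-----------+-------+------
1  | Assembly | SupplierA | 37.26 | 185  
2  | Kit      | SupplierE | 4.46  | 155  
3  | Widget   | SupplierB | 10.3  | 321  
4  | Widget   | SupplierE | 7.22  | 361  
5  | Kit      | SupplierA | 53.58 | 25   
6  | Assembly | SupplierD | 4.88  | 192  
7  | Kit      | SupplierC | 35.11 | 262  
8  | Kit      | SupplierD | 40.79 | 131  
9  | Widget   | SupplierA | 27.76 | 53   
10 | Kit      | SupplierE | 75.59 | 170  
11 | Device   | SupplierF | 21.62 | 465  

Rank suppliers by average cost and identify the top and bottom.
SELECT supplier, AVG(cost)
FROM products
GROUP BY supplier
ORDER BY AVG(cost)

All groups:
  SupplierB: 10.30
  SupplierF: 21.62
  SupplierD: 22.84
  SupplierE: 29.09
  SupplierC: 35.11
  SupplierA: 39.53

Highest: SupplierA (39.53)
Lowest: SupplierB (10.30)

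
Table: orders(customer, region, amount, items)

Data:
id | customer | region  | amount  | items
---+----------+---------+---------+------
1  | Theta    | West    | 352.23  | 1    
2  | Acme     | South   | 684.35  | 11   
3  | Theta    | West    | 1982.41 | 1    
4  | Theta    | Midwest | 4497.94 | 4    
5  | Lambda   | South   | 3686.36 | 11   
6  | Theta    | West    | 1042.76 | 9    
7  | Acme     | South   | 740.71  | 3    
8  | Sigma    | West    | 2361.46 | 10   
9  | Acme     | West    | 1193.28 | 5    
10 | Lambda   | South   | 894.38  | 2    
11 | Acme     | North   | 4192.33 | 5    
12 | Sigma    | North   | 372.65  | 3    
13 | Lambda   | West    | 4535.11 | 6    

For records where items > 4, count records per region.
SELECT region, COUNT(*)
FROM orders
WHERE items > 4
GROUP BY region

Note: WHERE filters rows before grouping.

Result:
  North: 1
  South: 2
  West: 4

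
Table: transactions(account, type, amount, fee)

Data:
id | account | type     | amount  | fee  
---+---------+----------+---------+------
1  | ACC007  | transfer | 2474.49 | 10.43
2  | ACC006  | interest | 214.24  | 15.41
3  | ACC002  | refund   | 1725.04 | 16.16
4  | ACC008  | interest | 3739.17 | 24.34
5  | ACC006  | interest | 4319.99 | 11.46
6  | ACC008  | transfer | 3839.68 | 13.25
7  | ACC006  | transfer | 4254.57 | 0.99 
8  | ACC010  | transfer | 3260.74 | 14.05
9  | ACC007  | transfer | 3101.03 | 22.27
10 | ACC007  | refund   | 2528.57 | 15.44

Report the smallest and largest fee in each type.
SELECT type, MIN(fee), MAX(fee)
FROM transactions
GROUP BY type

Result:
  interest: min=11.46, max=24.34
  refund: min=15.44, max=16.16
  transfer: min=0.99, max=22.27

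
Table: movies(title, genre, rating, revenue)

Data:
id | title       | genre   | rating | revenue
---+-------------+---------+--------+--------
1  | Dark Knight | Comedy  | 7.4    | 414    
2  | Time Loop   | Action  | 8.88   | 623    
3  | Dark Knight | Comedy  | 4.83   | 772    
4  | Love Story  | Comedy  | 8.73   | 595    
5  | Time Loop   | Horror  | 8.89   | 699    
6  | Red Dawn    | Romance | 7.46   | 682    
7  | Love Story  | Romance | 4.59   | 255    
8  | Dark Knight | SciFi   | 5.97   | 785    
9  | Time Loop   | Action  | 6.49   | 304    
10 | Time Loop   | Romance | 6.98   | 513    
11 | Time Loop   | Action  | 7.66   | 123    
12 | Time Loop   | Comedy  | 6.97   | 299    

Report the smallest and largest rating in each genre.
SELECT genre, MIN(rating), MAX(rating)
FROM movies
GROUP BY genre

Result:
  Action: min=6.49, max=8.88
  Comedy: min=4.83, max=8.73
  Horror: min=8.89, max=8.89
  Romance: min=4.59, max=7.46
  SciFi: min=5.97, max=5.97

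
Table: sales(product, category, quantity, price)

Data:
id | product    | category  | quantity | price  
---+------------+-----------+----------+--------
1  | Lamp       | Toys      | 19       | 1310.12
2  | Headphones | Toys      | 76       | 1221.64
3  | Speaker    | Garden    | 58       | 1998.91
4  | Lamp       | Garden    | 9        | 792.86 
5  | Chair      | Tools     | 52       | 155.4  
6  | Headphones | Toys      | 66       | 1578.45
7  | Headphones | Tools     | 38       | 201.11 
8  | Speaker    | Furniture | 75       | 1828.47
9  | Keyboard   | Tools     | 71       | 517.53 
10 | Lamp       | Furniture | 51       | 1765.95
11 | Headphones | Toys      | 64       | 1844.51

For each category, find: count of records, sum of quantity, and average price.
SELECT category,
       COUNT(*) as cnt,
       SUM(quantity) as total_quantity,
       AVG(price) as avg_price
FROM sales
GROUP BY category

Result:
  Furniture: 2 records, 126 total quantity, 1797.21 avg price
  Garden: 2 records, 67 total quantity, 1395.89 avg price
  Tools: 3 records, 161 total quantity, 291.35 avg price
  Toys: 4 records, 225 total quantity, 1488.68 avg price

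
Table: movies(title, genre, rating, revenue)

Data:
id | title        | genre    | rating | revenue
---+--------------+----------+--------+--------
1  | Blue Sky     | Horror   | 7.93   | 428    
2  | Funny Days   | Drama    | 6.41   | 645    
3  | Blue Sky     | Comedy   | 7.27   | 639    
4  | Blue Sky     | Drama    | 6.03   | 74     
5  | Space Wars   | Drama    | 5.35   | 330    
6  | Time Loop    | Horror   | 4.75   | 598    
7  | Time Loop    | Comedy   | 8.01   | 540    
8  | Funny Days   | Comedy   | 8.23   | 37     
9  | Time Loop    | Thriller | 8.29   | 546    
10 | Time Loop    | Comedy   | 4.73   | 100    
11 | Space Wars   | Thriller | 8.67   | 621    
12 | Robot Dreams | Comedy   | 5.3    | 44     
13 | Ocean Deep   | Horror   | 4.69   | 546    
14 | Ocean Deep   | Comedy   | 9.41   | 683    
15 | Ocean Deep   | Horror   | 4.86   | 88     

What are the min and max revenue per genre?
SELECT genre, MIN(revenue), MAX(revenue)
FROM movies
GROUP BY genre

Result:
  Comedy: min=37, max=683
  Drama: min=74, max=645
  Horror: min=88, max=598
  Thriller: min=546, max=621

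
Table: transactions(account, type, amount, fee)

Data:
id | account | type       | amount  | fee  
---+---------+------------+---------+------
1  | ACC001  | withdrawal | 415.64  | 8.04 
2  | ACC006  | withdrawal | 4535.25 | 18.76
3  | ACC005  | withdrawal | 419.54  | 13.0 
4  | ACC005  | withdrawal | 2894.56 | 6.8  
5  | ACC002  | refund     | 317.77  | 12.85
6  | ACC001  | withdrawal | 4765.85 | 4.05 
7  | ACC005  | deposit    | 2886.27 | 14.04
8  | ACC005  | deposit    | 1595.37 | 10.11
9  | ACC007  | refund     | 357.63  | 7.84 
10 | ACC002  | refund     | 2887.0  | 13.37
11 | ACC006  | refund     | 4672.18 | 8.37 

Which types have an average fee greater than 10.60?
SELECT type, AVG(fee)
FROM transactions
GROUP BY type
HAVING AVG(fee) > 10.60

Result:
  deposit: avg=12.08
  refund: avg=10.61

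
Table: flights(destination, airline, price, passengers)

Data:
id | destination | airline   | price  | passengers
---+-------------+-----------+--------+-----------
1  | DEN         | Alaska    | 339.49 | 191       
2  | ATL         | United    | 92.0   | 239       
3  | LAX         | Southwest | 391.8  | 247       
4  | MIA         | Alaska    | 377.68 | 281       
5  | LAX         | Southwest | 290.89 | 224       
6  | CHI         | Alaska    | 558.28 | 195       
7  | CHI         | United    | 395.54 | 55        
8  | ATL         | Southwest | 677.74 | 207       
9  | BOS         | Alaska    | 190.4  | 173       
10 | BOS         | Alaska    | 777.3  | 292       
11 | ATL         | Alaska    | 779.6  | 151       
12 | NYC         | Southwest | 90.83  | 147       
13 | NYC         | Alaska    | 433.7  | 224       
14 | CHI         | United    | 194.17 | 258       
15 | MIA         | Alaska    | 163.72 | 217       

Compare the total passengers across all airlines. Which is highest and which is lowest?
SELECT airline, SUM(passengers)
FROM flights
GROUP BY airline
ORDER BY SUM(passengers)

All groups:
  United: 552
  Southwest: 825
  Alaska: 1724

Highest: Alaska (1724)
Lowest: United (552)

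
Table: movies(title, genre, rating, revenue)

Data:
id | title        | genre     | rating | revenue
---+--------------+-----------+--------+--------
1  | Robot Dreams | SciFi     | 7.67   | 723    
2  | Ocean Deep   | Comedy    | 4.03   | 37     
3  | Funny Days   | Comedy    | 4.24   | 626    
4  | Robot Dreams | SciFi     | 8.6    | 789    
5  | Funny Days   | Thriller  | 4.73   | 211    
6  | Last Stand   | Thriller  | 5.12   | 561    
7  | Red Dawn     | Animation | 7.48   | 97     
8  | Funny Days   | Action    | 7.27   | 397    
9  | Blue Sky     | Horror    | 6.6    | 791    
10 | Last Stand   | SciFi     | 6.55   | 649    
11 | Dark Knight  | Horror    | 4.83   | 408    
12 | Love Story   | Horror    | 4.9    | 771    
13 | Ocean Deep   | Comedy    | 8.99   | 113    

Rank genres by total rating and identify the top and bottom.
SELECT genre, SUM(rating)
FROM movies
GROUP BY genre
ORDER BY SUM(rating)

All groups:
  Action: 7.27
  Animation: 7.48
  Thriller: 9.85
  Horror: 16.33
  Comedy: 17.26
  SciFi: 22.82

Highest: SciFi (22.82)
Lowest: Action (7.27)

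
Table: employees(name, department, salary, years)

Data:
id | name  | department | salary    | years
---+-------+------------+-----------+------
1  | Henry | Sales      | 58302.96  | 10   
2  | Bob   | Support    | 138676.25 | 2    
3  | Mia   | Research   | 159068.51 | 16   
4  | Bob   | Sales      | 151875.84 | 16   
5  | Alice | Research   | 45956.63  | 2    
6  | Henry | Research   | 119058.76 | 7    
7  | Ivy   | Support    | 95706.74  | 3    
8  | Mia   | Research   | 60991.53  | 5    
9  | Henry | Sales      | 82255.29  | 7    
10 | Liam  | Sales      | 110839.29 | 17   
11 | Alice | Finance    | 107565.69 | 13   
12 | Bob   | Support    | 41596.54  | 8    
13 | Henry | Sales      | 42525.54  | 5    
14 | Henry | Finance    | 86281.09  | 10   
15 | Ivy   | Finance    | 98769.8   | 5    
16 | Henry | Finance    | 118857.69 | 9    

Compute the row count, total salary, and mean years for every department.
SELECT department,
       COUNT(*) as cnt,
       SUM(salary) as total_salary,
       AVG(years) as avg_years
FROM employees
GROUP BY department

Result:
  Finance: 4 records, 411474.27 total salary, 9.25 avg years
  Research: 4 records, 385075.43 total salary, 7.50 avg years
  Sales: 5 records, 445798.92 total salary, 11.00 avg years
  Support: 3 records, 275979.53 total salary, 4.33 avg years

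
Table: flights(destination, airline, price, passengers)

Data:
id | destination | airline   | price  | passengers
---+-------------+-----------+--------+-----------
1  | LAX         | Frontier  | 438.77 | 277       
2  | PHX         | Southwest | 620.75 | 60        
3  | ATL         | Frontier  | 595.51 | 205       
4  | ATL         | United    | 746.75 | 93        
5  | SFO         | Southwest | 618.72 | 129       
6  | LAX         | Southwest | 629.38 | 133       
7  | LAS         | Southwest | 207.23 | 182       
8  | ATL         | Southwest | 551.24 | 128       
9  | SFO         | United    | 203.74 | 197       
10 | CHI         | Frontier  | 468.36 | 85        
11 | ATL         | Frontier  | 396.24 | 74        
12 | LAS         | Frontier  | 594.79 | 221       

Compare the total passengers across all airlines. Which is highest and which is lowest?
SELECT airline, SUM(passengers)
FROM flights
GROUP BY airline
ORDER BY SUM(passengers)

All groups:
  United: 290
  Southwest: 632
  Frontier: 862

Highest: Frontier (862)
Lowest: United (290)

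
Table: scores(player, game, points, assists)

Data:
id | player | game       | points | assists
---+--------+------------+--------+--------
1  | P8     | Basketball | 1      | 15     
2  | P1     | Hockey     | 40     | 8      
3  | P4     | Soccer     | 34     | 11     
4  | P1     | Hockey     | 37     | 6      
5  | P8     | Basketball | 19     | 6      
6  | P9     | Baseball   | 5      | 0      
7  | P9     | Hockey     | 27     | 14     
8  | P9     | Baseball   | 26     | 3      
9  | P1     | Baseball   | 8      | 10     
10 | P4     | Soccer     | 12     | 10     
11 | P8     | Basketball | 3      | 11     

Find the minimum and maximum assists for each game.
SELECT game, MIN(assists), MAX(assists)
FROM scores
GROUP BY game

Result:
  Baseball: min=0, max=10
  Basketball: min=6, max=15
  Hockey: min=6, max=14
  Soccer: min=10, max=11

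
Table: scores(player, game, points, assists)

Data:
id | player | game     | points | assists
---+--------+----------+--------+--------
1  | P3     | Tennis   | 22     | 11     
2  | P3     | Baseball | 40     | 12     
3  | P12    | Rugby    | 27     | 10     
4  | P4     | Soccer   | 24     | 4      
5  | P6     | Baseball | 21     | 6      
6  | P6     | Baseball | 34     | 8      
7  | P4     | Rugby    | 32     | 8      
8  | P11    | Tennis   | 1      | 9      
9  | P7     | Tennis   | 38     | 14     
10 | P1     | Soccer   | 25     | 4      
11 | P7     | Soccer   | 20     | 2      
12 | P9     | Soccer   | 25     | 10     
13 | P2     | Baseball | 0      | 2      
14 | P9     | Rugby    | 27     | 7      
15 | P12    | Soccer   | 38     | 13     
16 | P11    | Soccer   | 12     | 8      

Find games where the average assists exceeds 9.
SELECT game, AVG(assists)
FROM scores
GROUP BY game
HAVING AVG(assists) > 9

Result:
  Tennis: avg=11.33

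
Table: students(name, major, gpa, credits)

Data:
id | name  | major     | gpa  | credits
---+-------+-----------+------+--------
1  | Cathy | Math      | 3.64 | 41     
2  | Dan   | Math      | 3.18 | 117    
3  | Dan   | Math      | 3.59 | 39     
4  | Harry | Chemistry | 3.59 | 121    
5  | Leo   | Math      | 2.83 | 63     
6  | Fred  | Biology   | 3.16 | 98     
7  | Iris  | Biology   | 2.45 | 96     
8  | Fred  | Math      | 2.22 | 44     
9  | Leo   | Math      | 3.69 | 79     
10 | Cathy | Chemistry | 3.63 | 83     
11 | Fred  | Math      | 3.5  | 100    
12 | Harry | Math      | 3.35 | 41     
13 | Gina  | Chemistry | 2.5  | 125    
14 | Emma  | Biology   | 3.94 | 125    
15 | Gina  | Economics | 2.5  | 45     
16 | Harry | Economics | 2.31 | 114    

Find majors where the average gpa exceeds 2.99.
SELECT major, AVG(gpa)
FROM students
GROUP BY major
HAVING AVG(gpa) > 2.99

Result:
  Biology: avg=3.18
  Chemistry: avg=3.24
  Math: avg=3.25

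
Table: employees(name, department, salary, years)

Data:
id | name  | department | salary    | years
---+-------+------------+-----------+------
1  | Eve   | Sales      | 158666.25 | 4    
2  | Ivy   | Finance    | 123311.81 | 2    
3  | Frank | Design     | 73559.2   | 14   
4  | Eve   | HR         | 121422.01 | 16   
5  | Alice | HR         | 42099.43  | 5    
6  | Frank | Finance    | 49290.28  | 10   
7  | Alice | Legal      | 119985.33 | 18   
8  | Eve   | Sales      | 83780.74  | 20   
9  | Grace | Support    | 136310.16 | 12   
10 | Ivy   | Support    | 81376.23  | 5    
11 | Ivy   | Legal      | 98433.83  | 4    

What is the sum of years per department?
SELECT department, SUM(years) as result
FROM employees
GROUP BY department

Result:
  Design: 14
  Finance: 12
  HR: 21
  Legal: 22
  Sales: 24
  Support: 17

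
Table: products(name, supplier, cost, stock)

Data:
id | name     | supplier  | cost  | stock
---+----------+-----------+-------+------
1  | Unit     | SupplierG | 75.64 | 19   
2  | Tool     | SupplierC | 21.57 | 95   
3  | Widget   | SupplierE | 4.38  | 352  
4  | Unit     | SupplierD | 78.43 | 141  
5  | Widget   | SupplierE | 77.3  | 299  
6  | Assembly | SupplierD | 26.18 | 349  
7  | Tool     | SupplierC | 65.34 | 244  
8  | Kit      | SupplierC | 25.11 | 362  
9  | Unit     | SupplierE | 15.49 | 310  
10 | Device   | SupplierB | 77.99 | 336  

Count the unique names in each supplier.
SELECT supplier, COUNT(DISTINCT name)
FROM products
GROUP BY supplier

Result:
  SupplierB: 1 distinct
  SupplierC: 2 distinct
  SupplierD: 2 distinct
  SupplierE: 2 distinct
  SupplierG: 1 distinct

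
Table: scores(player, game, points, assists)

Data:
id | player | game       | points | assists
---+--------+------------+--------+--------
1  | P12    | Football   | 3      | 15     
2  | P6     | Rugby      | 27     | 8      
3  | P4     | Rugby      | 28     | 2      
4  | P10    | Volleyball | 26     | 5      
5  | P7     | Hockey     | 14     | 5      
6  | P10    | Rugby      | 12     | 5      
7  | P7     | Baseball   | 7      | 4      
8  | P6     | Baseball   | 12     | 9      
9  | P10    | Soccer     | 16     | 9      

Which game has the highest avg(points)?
SELECT game, AVG(points) as val
FROM scores
GROUP BY game
ORDER BY val DESC
LIMIT 1

Result: Volleyball with avg(points) = 26.00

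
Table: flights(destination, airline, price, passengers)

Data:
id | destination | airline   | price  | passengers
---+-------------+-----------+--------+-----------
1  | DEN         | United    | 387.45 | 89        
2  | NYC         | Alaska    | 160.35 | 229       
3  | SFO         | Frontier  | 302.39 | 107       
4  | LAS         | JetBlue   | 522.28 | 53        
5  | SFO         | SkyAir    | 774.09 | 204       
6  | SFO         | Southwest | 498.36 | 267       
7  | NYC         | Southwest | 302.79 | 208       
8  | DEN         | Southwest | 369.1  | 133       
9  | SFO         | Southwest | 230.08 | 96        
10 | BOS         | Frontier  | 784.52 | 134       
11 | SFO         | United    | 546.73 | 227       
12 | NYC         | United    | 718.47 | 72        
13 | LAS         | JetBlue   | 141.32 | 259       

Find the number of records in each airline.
SELECT airline, COUNT(*) as count
FROM flights
GROUP BY airline

Result:
  Alaska: 1
  Frontier: 2
  JetBlue: 2
  SkyAir: 1
  Southwest: 4
  United: 3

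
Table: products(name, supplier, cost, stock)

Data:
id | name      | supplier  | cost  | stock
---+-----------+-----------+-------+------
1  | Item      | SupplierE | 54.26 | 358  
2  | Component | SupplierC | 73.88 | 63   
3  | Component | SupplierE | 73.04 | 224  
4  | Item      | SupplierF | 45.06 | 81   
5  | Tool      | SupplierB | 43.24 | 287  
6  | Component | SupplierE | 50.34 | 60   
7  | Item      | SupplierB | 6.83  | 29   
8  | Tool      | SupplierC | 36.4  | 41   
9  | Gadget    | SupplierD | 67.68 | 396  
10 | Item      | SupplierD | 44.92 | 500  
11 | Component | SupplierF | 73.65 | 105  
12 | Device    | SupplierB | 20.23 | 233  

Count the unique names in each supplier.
SELECT supplier, COUNT(DISTINCT name)
FROM products
GROUP BY supplier

Result:
  SupplierB: 3 distinct
  SupplierC: 2 distinct
  SupplierD: 2 distinct
  SupplierE: 2 distinct
  SupplierF: 2 distinct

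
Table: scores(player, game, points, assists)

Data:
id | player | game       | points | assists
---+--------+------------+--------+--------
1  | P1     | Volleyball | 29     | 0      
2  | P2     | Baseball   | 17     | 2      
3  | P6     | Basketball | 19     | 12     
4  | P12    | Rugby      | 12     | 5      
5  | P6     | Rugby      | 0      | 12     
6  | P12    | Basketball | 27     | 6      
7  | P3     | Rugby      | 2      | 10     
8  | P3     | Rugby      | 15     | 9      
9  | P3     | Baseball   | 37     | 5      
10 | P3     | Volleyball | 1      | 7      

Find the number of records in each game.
SELECT game, COUNT(*) as count
FROM scores
GROUP BY game

Result:
  Baseball: 2
  Basketball: 2
  Rugby: 4
  Volleyball: 2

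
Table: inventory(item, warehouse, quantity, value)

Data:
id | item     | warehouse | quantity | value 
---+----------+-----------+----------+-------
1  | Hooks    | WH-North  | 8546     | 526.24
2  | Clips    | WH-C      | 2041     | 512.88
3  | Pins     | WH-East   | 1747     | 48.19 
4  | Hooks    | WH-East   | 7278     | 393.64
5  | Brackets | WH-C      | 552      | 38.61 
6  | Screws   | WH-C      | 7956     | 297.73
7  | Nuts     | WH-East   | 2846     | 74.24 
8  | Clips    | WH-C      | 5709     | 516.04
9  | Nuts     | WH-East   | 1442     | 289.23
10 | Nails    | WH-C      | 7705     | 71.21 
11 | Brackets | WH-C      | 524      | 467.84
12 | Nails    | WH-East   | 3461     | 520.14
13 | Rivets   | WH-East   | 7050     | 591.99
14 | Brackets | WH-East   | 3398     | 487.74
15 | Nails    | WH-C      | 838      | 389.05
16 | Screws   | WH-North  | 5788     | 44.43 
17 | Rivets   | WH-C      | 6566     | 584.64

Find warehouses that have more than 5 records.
SELECT warehouse, COUNT(*) as cnt
FROM inventory
GROUP BY warehouse
HAVING COUNT(*) > 5

Result:
  WH-C: 8
  WH-East: 7

Note: HAVING filters groups after aggregation, WHERE filters rows before.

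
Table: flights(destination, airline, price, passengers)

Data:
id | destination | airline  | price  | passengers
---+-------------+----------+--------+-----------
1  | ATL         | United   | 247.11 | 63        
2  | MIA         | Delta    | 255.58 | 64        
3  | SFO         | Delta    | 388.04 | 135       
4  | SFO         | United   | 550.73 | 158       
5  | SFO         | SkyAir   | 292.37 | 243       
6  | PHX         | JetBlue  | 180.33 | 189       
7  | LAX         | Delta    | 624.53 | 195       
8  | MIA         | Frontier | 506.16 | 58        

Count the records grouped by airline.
SELECT airline, COUNT(*) as count
FROM flights
GROUP BY airline

Result:
  Delta: 3
  Frontier: 1
  JetBlue: 1
  SkyAir: 1
  United: 2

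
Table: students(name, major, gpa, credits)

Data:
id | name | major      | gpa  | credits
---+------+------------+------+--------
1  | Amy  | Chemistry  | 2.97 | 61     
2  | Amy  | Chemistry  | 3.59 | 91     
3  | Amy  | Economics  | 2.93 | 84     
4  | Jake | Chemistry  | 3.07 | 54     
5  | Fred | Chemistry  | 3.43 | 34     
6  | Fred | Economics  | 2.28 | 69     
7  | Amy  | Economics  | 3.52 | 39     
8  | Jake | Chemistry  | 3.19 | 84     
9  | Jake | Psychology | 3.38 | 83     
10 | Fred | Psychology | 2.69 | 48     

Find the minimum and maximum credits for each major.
SELECT major, MIN(credits), MAX(credits)
FROM students
GROUP BY major

Result:
  Chemistry: min=34, max=91
  Economics: min=39, max=84
  Psychology: min=48, max=83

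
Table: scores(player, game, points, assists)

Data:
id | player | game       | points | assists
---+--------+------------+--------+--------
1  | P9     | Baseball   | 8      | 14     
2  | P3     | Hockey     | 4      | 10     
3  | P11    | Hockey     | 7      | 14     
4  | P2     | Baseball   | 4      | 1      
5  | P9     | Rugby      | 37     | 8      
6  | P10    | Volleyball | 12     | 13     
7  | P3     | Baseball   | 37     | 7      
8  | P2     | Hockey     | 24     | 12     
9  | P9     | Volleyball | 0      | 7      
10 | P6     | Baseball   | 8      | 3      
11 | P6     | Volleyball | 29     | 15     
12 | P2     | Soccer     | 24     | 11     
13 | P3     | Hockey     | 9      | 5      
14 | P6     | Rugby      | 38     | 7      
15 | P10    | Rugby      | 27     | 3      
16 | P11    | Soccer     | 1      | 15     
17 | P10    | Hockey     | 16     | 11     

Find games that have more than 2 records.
SELECT game, COUNT(*) as cnt
FROM scores
GROUP BY game
HAVING COUNT(*) > 2

Result:
  Baseball: 4
  Hockey: 5
  Rugby: 3
  Volleyball: 3

Note: HAVING filters groups after aggregation, WHERE filters rows before.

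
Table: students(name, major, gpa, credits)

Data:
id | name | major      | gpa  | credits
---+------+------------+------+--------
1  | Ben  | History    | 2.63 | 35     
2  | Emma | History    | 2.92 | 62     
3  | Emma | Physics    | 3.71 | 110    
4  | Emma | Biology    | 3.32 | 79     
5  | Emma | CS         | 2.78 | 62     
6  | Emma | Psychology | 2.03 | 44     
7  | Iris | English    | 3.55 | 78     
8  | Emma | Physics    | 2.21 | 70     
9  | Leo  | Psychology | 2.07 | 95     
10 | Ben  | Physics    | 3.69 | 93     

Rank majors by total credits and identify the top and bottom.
SELECT major, SUM(credits)
FROM students
GROUP BY major
ORDER BY SUM(credits)

All groups:
  CS: 62
  English: 78
  Biology: 79
  History: 97
  Psychology: 139
  Physics: 273

Highest: Physics (273)
Lowest: CS (62)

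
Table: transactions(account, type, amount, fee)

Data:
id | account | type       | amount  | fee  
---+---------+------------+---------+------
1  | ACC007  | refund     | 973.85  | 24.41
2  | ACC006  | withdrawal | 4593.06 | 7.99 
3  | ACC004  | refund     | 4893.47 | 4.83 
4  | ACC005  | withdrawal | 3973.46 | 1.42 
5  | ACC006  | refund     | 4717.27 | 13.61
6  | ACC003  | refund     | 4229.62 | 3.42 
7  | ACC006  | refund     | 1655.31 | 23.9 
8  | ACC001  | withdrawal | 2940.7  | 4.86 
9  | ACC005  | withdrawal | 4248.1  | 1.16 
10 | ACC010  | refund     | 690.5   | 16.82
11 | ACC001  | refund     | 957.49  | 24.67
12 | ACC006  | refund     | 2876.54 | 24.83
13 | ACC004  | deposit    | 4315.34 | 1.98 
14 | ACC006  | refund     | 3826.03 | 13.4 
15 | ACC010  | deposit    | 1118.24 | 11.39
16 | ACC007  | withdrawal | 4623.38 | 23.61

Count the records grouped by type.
SELECT type, COUNT(*) as count
FROM transactions
GROUP BY type

Result:
  deposit: 2
  refund: 9
  withdrawal: 5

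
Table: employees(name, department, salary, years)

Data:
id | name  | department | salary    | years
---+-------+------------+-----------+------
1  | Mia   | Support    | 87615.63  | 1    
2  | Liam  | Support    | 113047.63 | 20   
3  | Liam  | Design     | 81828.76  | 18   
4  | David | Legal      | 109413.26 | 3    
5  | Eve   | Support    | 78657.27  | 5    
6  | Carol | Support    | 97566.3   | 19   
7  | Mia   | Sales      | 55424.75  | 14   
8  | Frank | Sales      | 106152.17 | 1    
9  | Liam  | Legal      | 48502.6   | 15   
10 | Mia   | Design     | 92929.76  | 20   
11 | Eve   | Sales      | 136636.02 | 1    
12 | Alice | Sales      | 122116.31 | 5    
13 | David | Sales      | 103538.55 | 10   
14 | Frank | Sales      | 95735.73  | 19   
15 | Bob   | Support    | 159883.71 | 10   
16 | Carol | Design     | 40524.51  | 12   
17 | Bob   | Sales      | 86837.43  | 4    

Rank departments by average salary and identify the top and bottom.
SELECT department, AVG(salary)
FROM employees
GROUP BY department
ORDER BY AVG(salary)

All groups:
  Design: 71761.01
  Legal: 78957.93
  Sales: 100920.14
  Support: 107354.11

Highest: Support (107354.11)
Lowest: Design (71761.01)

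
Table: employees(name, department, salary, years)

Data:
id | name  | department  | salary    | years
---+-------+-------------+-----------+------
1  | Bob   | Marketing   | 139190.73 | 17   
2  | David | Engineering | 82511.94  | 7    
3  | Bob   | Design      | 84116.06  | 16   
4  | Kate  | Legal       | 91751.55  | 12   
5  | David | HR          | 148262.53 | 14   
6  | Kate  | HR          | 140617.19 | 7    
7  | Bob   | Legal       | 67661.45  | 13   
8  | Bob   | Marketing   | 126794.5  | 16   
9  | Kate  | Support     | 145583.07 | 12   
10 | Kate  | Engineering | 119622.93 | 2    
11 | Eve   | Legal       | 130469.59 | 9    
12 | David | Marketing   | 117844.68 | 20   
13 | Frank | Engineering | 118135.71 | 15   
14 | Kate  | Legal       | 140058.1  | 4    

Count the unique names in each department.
SELECT department, COUNT(DISTINCT name)
FROM employees
GROUP BY department

Result:
  Design: 1 distinct
  Engineering: 3 distinct
  HR: 2 distinct
  Legal: 3 distinct
  Marketing: 2 distinct
  Support: 1 distinct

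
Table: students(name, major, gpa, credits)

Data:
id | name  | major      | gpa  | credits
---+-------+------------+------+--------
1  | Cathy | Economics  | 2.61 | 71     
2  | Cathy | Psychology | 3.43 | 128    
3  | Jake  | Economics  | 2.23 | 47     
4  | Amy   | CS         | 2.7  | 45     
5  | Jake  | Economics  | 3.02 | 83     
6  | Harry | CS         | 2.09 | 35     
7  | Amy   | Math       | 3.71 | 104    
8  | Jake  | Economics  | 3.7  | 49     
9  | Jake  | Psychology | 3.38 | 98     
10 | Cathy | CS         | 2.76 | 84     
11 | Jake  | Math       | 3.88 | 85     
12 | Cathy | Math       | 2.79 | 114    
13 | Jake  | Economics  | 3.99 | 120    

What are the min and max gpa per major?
SELECT major, MIN(gpa), MAX(gpa)
FROM students
GROUP BY major

Result:
  CS: min=2.09, max=2.76
  Economics: min=2.23, max=3.99
  Math: min=2.79, max=3.88
  Psychology: min=3.38, max=3.43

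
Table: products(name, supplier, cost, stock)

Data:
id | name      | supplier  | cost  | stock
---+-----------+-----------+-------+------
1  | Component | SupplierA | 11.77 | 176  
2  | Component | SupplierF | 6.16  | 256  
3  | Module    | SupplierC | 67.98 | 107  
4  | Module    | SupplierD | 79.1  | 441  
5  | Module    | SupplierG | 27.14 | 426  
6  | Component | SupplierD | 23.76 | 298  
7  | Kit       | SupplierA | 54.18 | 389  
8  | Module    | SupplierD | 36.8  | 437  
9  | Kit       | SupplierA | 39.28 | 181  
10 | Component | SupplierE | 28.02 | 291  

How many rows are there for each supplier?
SELECT supplier, COUNT(*) as count
FROM products
GROUP BY supplier

Result:
  SupplierA: 3
  SupplierC: 1
  SupplierD: 3
  SupplierE: 1
  SupplierF: 1
  SupplierG: 1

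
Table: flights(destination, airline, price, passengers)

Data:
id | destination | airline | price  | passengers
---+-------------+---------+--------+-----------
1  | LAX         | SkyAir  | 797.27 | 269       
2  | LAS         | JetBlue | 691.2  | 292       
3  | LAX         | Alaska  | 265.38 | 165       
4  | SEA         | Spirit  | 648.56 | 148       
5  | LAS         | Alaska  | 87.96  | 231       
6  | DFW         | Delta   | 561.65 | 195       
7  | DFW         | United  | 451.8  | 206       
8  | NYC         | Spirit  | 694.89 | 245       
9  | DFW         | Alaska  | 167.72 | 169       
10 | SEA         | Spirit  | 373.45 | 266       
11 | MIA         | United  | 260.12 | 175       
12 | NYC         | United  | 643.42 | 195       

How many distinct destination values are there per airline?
SELECT airline, COUNT(DISTINCT destination)
FROM flights
GROUP BY airline

Result:
  Alaska: 3 distinct
  Delta: 1 distinct
  JetBlue: 1 distinct
  SkyAir: 1 distinct
  Spirit: 2 distinct
  United: 3 distinct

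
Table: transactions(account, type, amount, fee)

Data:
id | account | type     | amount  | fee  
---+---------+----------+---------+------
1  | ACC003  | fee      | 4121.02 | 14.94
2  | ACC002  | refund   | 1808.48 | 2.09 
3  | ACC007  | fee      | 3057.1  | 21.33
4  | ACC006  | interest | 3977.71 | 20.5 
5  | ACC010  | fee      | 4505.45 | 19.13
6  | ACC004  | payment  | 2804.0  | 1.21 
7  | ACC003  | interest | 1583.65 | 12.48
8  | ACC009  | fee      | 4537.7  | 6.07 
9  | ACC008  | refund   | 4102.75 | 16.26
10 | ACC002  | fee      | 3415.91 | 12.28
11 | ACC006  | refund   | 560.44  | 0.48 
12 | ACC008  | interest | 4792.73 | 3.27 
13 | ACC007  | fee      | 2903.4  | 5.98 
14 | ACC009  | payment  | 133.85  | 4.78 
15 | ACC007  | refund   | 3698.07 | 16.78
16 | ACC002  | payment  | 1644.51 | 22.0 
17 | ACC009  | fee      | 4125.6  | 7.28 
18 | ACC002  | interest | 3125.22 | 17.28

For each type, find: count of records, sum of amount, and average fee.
SELECT type,
       COUNT(*) as cnt,
       SUM(amount) as total_amount,
       AVG(fee) as avg_fee
FROM transactions
GROUP BY type

Result:
  fee: 7 records, 26666.18 total amount, 12.43 avg fee
  interest: 4 records, 13479.31 total amount, 13.38 avg fee
  payment: 3 records, 4582.36 total amount, 9.33 avg fee
  refund: 4 records, 10169.74 total amount, 8.90 avg fee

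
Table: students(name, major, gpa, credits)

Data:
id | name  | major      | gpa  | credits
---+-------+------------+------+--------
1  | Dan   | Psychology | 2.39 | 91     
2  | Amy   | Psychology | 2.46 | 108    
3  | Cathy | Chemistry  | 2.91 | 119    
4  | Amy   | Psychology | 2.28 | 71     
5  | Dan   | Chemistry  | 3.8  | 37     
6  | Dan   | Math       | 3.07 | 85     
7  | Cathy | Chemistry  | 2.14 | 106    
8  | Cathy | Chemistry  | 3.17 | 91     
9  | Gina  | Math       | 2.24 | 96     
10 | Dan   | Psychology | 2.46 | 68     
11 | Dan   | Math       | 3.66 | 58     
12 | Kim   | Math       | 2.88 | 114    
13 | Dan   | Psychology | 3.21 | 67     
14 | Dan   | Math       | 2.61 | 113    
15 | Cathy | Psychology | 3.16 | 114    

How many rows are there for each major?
SELECT major, COUNT(*) as count
FROM students
GROUP BY major

Result:
  Chemistry: 4
  Math: 5
  Psychology: 6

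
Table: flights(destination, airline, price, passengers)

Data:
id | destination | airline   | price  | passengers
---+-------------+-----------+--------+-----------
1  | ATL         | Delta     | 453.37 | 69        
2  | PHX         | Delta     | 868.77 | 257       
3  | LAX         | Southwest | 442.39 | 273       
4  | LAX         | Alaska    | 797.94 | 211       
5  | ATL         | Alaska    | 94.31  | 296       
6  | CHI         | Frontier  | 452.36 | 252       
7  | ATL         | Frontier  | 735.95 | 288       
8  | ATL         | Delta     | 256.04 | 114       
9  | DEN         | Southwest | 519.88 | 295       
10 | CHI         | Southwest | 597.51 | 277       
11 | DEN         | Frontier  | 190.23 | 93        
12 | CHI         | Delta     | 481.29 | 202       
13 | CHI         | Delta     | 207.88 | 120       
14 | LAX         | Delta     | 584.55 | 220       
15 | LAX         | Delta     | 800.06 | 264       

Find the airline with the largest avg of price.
SELECT airline, AVG(price) as val
FROM flights
GROUP BY airline
ORDER BY val DESC
LIMIT 1

Result: Delta with avg(price) = 521.71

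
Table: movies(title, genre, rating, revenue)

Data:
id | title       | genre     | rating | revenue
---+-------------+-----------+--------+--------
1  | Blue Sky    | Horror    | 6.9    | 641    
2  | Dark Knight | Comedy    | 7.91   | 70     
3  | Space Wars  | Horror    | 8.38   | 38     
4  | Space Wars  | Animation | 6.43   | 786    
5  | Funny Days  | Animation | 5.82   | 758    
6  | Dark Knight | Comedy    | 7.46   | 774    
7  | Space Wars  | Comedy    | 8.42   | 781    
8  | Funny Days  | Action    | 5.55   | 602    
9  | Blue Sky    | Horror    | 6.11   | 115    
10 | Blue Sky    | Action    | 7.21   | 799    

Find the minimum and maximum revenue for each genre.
SELECT genre, MIN(revenue), MAX(revenue)
FROM movies
GROUP BY genre

Result:
  Action: min=602, max=799
  Animation: min=758, max=786
  Comedy: min=70, max=781
  Horror: min=38, max=641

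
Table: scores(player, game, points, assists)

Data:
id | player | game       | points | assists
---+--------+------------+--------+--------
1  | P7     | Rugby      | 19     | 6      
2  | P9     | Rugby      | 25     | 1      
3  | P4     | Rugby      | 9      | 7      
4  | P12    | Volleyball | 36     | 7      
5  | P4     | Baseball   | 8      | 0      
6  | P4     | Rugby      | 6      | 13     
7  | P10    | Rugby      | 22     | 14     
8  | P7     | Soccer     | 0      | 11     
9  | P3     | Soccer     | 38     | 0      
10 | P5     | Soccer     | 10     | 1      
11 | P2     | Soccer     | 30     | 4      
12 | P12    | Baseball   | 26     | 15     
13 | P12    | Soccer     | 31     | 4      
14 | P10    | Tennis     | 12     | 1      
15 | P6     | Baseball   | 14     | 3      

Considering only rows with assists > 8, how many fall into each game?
SELECT game, COUNT(*)
FROM scores
WHERE assists > 8
GROUP BY game

Note: WHERE filters rows before grouping.

Result:
  Baseball: 1
  Rugby: 2
  Soccer: 1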